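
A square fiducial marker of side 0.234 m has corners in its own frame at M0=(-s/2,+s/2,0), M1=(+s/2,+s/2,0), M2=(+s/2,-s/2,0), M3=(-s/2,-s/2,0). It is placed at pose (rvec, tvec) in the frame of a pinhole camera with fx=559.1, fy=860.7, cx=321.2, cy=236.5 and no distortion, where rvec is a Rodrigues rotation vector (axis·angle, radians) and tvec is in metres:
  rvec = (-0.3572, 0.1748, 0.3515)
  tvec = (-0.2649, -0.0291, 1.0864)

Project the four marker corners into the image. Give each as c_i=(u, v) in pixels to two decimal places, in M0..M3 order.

c0=(105.25, 266.79) c1=(212.21, 328.34) c2=(263.09, 161.04) c3=(160.53, 111.15)

Intrinsics K: fx=559.1, fy=860.7, cx=321.2, cy=236.5
Marker side s = 0.234 m; corners in marker frame (Z=0):
  M0 = (-0.1170, +0.1170, 0)
  M1 = (+0.1170, +0.1170, 0)
  M2 = (+0.1170, -0.1170, 0)
  M3 = (-0.1170, -0.1170, 0)
rvec = (-0.3572, 0.1748, 0.3515), |rvec| = θ = 0.53075 rad = 30.410°
Rodrigues: sinθ=0.50618, 1−cosθ=0.13757; R = I + sinθ·[k]× + (1−cosθ)·[k]×²:
    [+0.92474 -0.36572 +0.10539]
    [+0.30473 +0.87735 +0.37067]
    [-0.22803 -0.31066 +0.92277]
t = (-0.2649, -0.0291, 1.0864) m
M0: Pc = R·M0+t = (-0.41588, +0.03790, +1.07673); u = 559.1·(-0.41588)/1.07673 + 321.2 = 105.2497, v = 860.7·(+0.03790)/1.07673 + 236.5 = 266.7925
M1: Pc = R·M1+t = (-0.19950, +0.10920, +1.02337); u = 559.1·(-0.19950)/1.02337 + 321.2 = 212.2099, v = 860.7·(+0.10920)/1.02337 + 236.5 = 328.3448
M2: Pc = R·M2+t = (-0.11392, -0.09610, +1.09607); u = 559.1·(-0.11392)/1.09607 + 321.2 = 263.0918, v = 860.7·(-0.09610)/1.09607 + 236.5 = 161.0397
M3: Pc = R·M3+t = (-0.33030, -0.16740, +1.14943); u = 559.1·(-0.33030)/1.14943 + 321.2 = 160.5341, v = 860.7·(-0.16740)/1.14943 + 236.5 = 111.1467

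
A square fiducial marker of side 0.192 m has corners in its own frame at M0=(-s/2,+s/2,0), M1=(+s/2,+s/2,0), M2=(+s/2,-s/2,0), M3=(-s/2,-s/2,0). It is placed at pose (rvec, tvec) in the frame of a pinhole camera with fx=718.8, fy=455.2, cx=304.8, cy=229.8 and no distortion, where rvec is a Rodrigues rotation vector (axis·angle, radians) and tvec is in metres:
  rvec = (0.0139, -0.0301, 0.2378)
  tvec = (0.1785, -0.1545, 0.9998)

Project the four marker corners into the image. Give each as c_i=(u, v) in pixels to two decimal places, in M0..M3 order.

Intrinsics K: fx=718.8, fy=455.2, cx=304.8, cy=229.8
Marker side s = 0.192 m; corners in marker frame (Z=0):
  M0 = (-0.0960, +0.0960, 0)
  M1 = (+0.0960, +0.0960, 0)
  M2 = (+0.0960, -0.0960, 0)
  M3 = (-0.0960, -0.0960, 0)
rvec = (0.0139, -0.0301, 0.2378), |rvec| = θ = 0.24010 rad = 13.757°
Rodrigues: sinθ=0.23780, 1−cosθ=0.02869; R = I + sinθ·[k]× + (1−cosθ)·[k]×²:
    [+0.97141 -0.23573 -0.02817]
    [+0.23531 +0.97177 -0.01733]
    [+0.03146 +0.01021 +0.99945]
t = (0.1785, -0.1545, 0.9998) m
M0: Pc = R·M0+t = (+0.06261, -0.08380, +0.99776); u = 718.8·(+0.06261)/0.99776 + 304.8 = 349.9084, v = 455.2·(-0.08380)/0.99776 + 229.8 = 191.5683
M1: Pc = R·M1+t = (+0.24913, -0.03862, +1.00380); u = 718.8·(+0.24913)/1.00380 + 304.8 = 483.1935, v = 455.2·(-0.03862)/1.00380 + 229.8 = 212.2865
M2: Pc = R·M2+t = (+0.29439, -0.22520, +1.00184); u = 718.8·(+0.29439)/1.00184 + 304.8 = 516.0156, v = 455.2·(-0.22520)/1.00184 + 229.8 = 127.4775
M3: Pc = R·M3+t = (+0.10787, -0.27038, +0.99580); u = 718.8·(+0.10787)/0.99580 + 304.8 = 382.6673, v = 455.2·(-0.27038)/0.99580 + 229.8 = 106.2042

c0=(349.91, 191.57) c1=(483.19, 212.29) c2=(516.02, 127.48) c3=(382.67, 106.20)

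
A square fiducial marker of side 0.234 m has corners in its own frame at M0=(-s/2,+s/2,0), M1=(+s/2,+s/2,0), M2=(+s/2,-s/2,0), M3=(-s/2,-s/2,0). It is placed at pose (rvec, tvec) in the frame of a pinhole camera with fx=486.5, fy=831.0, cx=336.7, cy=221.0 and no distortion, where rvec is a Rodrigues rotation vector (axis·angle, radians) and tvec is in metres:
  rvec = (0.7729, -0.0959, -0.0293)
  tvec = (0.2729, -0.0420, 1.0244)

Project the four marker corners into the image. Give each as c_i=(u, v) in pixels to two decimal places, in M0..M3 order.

c0=(405.61, 258.07) c1=(506.13, 246.73) c2=(536.28, 104.89) c3=(418.75, 115.53)

Intrinsics K: fx=486.5, fy=831.0, cx=336.7, cy=221.0
Marker side s = 0.234 m; corners in marker frame (Z=0):
  M0 = (-0.1170, +0.1170, 0)
  M1 = (+0.1170, +0.1170, 0)
  M2 = (+0.1170, -0.1170, 0)
  M3 = (-0.1170, -0.1170, 0)
rvec = (0.7729, -0.0959, -0.0293), |rvec| = θ = 0.77938 rad = 44.655°
Rodrigues: sinθ=0.70284, 1−cosθ=0.28865; R = I + sinθ·[k]× + (1−cosθ)·[k]×²:
    [+0.99522 -0.00880 -0.09724]
    [-0.06164 +0.71572 -0.69566]
    [+0.07572 +0.69833 +0.71176]
t = (0.2729, -0.0420, 1.0244) m
M0: Pc = R·M0+t = (+0.15543, +0.04895, +1.09725); u = 486.5·(+0.15543)/1.09725 + 336.7 = 405.6148, v = 831.0·(+0.04895)/1.09725 + 221.0 = 258.0737
M1: Pc = R·M1+t = (+0.38831, +0.03453, +1.11496); u = 486.5·(+0.38831)/1.11496 + 336.7 = 506.1346, v = 831.0·(+0.03453)/1.11496 + 221.0 = 246.7335
M2: Pc = R·M2+t = (+0.39037, -0.13295, +0.95155); u = 486.5·(+0.39037)/0.95155 + 336.7 = 536.2842, v = 831.0·(-0.13295)/0.95155 + 221.0 = 104.8922
M3: Pc = R·M3+t = (+0.15749, -0.11853, +0.93384); u = 486.5·(+0.15749)/0.93384 + 336.7 = 418.7468, v = 831.0·(-0.11853)/0.93384 + 221.0 = 115.5255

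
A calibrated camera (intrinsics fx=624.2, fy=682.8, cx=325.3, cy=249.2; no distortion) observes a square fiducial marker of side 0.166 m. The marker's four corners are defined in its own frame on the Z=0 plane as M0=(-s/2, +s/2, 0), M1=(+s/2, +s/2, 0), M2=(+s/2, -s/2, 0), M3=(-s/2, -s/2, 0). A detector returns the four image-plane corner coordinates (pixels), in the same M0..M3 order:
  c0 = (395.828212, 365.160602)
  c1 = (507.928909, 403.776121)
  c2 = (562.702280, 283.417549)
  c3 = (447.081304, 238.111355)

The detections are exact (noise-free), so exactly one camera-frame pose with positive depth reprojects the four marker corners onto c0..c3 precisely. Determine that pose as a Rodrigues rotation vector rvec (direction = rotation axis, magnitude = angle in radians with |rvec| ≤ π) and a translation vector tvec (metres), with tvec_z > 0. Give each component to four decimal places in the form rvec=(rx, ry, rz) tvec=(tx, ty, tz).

rvec=(0.2691, -0.1418, 0.3486) tvec=(0.1983, 0.0889, 0.8062)

Intrinsics K: fx=624.2, fy=682.8, cx=325.3, cy=249.2
Marker side s = 0.166 m; corners in marker frame (Z=0):
  M0 = (-0.0830, +0.0830, 0)
  M1 = (+0.0830, +0.0830, 0)
  M2 = (+0.0830, -0.0830, 0)
  M3 = (-0.0830, -0.0830, 0)
Detected image corners:
  c0 = (395.828212, 365.160602) px
  c1 = (507.928909, 403.776121) px
  c2 = (562.702280, 283.417549) px
  c3 = (447.081304, 238.111355) px
Planar DLT: solve 8×8 A·h = b for H (H[2,2]=1):
  H  [+794.15988 -179.93653 +478.81486]
  H  [+325.46443 +838.98263 +324.50970]
  H  [+0.22682 +0.29186 +1.00000]
B = K⁻¹H; ‖b₁‖=1.240356, ‖b₂‖=1.240356; λ = 2/(‖b₁‖+‖b₂‖) = 0.806220, sign → tz>0 ⇒ λ=+0.806220
r₁ = λ·B[:,0] = (+0.93044,+0.31755,+0.18287); r₂ = λ·B[:,1] = (-0.35503,+0.90476,+0.23530)
r₃ = r₁×r₂ = (-0.09073,-0.28386,+0.95456); SVD([r₁ r₂ r₃]) → R = UVᵀ:
  R  [+0.93044 -0.35503 -0.09073]
  R  [+0.31755 +0.90476 -0.28386]
  R  [+0.18287 +0.23530 +0.95456]
t = (+0.19828, +0.08892, +0.80622) m
tr R = 2.789761; θ = arccos((tr R − 1)/2) = 0.462633 rad = 26.507°
axis k = ((R−Rᵀ)₃₂, (R−Rᵀ)₁₃, (R−Rᵀ)₂₁) / (2 sinθ) = (+0.581618, -0.306515, +0.753505)
rvec = θ·k = (+0.269075, -0.141804, +0.348596)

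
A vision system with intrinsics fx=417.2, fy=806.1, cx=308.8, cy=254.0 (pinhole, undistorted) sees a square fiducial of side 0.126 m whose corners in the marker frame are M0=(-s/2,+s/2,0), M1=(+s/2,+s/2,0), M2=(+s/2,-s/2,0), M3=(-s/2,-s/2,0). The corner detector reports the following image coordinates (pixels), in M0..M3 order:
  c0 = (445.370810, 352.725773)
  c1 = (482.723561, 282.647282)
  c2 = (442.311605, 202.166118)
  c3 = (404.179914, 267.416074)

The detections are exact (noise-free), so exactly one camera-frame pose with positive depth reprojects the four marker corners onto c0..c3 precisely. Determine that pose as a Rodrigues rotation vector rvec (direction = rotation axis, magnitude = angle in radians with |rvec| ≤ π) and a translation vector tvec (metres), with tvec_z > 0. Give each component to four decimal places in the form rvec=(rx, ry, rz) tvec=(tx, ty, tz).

Intrinsics K: fx=417.2, fy=806.1, cx=308.8, cy=254.0
Marker side s = 0.126 m; corners in marker frame (Z=0):
  M0 = (-0.0630, +0.0630, 0)
  M1 = (+0.0630, +0.0630, 0)
  M2 = (+0.0630, -0.0630, 0)
  M3 = (-0.0630, -0.0630, 0)
Detected image corners:
  c0 = (445.370810, 352.725773) px
  c1 = (482.723561, 282.647282) px
  c2 = (442.311605, 202.166118) px
  c3 = (404.179914, 267.416074) px
Planar DLT: solve 8×8 A·h = b for H (H[2,2]=1):
  H  [+440.03840 +244.57976 +443.79350]
  H  [-449.34267 +608.21657 +275.09795]
  H  [+0.31661 -0.17847 +1.00000]
B = K⁻¹H; ‖b₁‖=1.097812, ‖b₂‖=1.097812; λ = 2/(‖b₁‖+‖b₂‖) = 0.910903, sign → tz>0 ⇒ λ=+0.910903
r₁ = λ·B[:,0] = (+0.74730,-0.59864,+0.28840); r₂ = λ·B[:,1] = (+0.65434,+0.73852,-0.16257)
r₃ = r₁×r₂ = (-0.11567,+0.31020,+0.94361); SVD([r₁ r₂ r₃]) → R = UVᵀ:
  R  [+0.74730 +0.65434 -0.11567]
  R  [-0.59864 +0.73852 +0.31020]
  R  [+0.28840 -0.16257 +0.94361]
t = (+0.29474, +0.02384, +0.91090) m
tr R = 2.429428; θ = arccos((tr R − 1)/2) = 0.774581 rad = 44.380°
axis k = ((R−Rᵀ)₃₂, (R−Rᵀ)₁₃, (R−Rᵀ)₂₁) / (2 sinθ) = (-0.337978, -0.288859, -0.895730)
rvec = θ·k = (-0.261791, -0.223745, -0.693815)

rvec=(-0.2618, -0.2237, -0.6938) tvec=(0.2947, 0.0238, 0.9109)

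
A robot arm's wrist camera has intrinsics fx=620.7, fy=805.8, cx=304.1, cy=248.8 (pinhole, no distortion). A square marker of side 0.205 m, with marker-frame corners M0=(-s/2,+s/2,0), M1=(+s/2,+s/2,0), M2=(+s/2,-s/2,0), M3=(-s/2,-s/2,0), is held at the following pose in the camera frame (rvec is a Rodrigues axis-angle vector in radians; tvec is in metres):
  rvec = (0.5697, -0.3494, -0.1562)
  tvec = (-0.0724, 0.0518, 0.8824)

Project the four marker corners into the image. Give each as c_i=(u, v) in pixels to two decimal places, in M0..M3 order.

Intrinsics K: fx=620.7, fy=805.8, cx=304.1, cy=248.8
Marker side s = 0.205 m; corners in marker frame (Z=0):
  M0 = (-0.1025, +0.1025, 0)
  M1 = (+0.1025, +0.1025, 0)
  M2 = (+0.1025, -0.1025, 0)
  M3 = (-0.1025, -0.1025, 0)
rvec = (0.5697, -0.3494, -0.1562), |rvec| = θ = 0.68632 rad = 39.323°
Rodrigues: sinθ=0.63370, 1−cosθ=0.22642; R = I + sinθ·[k]× + (1−cosθ)·[k]×²:
    [+0.92959 +0.04854 -0.36538]
    [-0.23990 +0.83226 -0.49978]
    [+0.27983 +0.55225 +0.78531]
t = (-0.0724, 0.0518, 0.8824) m
M0: Pc = R·M0+t = (-0.16271, +0.16170, +0.91032); u = 620.7·(-0.16271)/0.91032 + 304.1 = 193.1585, v = 805.8·(+0.16170)/0.91032 + 248.8 = 391.9312
M1: Pc = R·M1+t = (+0.02786, +0.11252, +0.96769); u = 620.7·(+0.02786)/0.96769 + 304.1 = 321.9692, v = 805.8·(+0.11252)/0.96769 + 248.8 = 342.4935
M2: Pc = R·M2+t = (+0.01791, -0.05810, +0.85448); u = 620.7·(+0.01791)/0.85448 + 304.1 = 317.1081, v = 805.8·(-0.05810)/0.85448 + 248.8 = 194.0125
M3: Pc = R·M3+t = (-0.17266, -0.00892, +0.79711); u = 620.7·(-0.17266)/0.79711 + 304.1 = 169.6530, v = 805.8·(-0.00892)/0.79711 + 248.8 = 239.7859

c0=(193.16, 391.93) c1=(321.97, 342.49) c2=(317.11, 194.01) c3=(169.65, 239.79)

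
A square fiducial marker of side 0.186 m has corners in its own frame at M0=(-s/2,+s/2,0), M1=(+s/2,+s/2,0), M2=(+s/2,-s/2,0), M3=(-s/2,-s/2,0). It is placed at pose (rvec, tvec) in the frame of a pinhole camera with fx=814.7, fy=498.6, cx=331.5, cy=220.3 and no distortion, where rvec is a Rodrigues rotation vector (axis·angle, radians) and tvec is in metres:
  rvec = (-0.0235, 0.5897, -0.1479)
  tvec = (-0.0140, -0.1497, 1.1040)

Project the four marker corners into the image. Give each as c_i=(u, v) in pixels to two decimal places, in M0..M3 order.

Intrinsics K: fx=814.7, fy=498.6, cx=331.5, cy=220.3
Marker side s = 0.186 m; corners in marker frame (Z=0):
  M0 = (-0.0930, +0.0930, 0)
  M1 = (+0.0930, +0.0930, 0)
  M2 = (+0.0930, -0.0930, 0)
  M3 = (-0.0930, -0.0930, 0)
rvec = (-0.0235, 0.5897, -0.1479), |rvec| = θ = 0.60842 rad = 34.860°
Rodrigues: sinθ=0.57157, 1−cosθ=0.17945; R = I + sinθ·[k]× + (1−cosθ)·[k]×²:
    [+0.82082 +0.13222 +0.55567]
    [-0.14566 +0.98913 -0.02020]
    [-0.55230 -0.06436 +0.83116]
t = (-0.0140, -0.1497, 1.1040) m
M0: Pc = R·M0+t = (-0.07804, -0.04416, +1.14938); u = 814.7·(-0.07804)/1.14938 + 331.5 = 276.1843, v = 498.6·(-0.04416)/1.14938 + 220.3 = 201.1414
M1: Pc = R·M1+t = (+0.07463, -0.07126, +1.04665); u = 814.7·(+0.07463)/1.04665 + 331.5 = 389.5936, v = 498.6·(-0.07126)/1.04665 + 220.3 = 186.3546
M2: Pc = R·M2+t = (+0.05004, -0.25524, +1.05862); u = 814.7·(+0.05004)/1.05862 + 331.5 = 370.0096, v = 498.6·(-0.25524)/1.05862 + 220.3 = 100.0867
M3: Pc = R·M3+t = (-0.10263, -0.22814, +1.16135); u = 814.7·(-0.10263)/1.16135 + 331.5 = 259.5016, v = 498.6·(-0.22814)/1.16135 + 220.3 = 122.3520

c0=(276.18, 201.14) c1=(389.59, 186.35) c2=(370.01, 100.09) c3=(259.50, 122.35)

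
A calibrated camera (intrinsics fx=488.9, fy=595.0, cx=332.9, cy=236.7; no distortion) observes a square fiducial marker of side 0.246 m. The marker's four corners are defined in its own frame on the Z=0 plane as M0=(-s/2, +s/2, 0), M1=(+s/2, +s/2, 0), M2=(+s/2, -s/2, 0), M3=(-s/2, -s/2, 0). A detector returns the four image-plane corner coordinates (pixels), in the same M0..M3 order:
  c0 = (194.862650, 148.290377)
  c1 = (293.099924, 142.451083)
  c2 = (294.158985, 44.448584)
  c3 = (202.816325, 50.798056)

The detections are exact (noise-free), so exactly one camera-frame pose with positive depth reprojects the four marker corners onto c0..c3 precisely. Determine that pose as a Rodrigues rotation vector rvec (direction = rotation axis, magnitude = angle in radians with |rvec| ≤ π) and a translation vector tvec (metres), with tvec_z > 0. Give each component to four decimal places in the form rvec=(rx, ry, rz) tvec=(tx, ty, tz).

Intrinsics K: fx=488.9, fy=595.0, cx=332.9, cy=236.7
Marker side s = 0.246 m; corners in marker frame (Z=0):
  M0 = (-0.1230, +0.1230, 0)
  M1 = (+0.1230, +0.1230, 0)
  M2 = (+0.1230, -0.1230, 0)
  M3 = (-0.1230, -0.1230, 0)
Detected image corners:
  c0 = (194.862650, 148.290377) px
  c1 = (293.099924, 142.451083) px
  c2 = (294.158985, 44.448584) px
  c3 = (202.816325, 50.798056) px
Planar DLT: solve 8×8 A·h = b for H (H[2,2]=1):
  H  [+375.01955 -91.65769 +246.08510]
  H  [-28.64950 +368.62806 +94.72313]
  H  [-0.03977 -0.29756 +1.00000]
B = K⁻¹H; ‖b₁‖=0.795800, ‖b₂‖=0.795800; λ = 2/(‖b₁‖+‖b₂‖) = 1.256597, sign → tz>0 ⇒ λ=+1.256597
r₁ = λ·B[:,0] = (+0.99792,-0.04063,-0.04997); r₂ = λ·B[:,1] = (+0.01902,+0.92727,-0.37392)
r₃ = r₁×r₂ = (+0.06153,+0.37219,+0.92611); SVD([r₁ r₂ r₃]) → R = UVᵀ:
  R  [+0.99792 +0.01902 +0.06153]
  R  [-0.04063 +0.92727 +0.37219]
  R  [-0.04997 -0.37392 +0.92611]
t = (-0.22314, -0.29984, +1.25660) m
tr R = 2.851305; θ = arccos((tr R − 1)/2) = 0.388040 rad = 22.233°
axis k = ((R−Rᵀ)₃₂, (R−Rᵀ)₁₃, (R−Rᵀ)₂₁) / (2 sinθ) = (-0.985939, +0.147346, -0.078822)
rvec = θ·k = (-0.382584, +0.057176, -0.030586)

rvec=(-0.3826, 0.0572, -0.0306) tvec=(-0.2231, -0.2998, 1.2566)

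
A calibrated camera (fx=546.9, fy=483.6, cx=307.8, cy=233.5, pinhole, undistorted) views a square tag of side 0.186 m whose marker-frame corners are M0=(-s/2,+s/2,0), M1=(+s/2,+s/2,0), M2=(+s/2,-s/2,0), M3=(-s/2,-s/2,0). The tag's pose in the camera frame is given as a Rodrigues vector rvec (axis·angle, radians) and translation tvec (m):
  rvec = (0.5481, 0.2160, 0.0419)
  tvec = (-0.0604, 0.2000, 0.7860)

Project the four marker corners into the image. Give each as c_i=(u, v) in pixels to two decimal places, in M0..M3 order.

c0=(211.85, 386.87) c1=(329.29, 404.29) c2=(329.64, 320.64) c3=(197.12, 304.96)

Intrinsics K: fx=546.9, fy=483.6, cx=307.8, cy=233.5
Marker side s = 0.186 m; corners in marker frame (Z=0):
  M0 = (-0.0930, +0.0930, 0)
  M1 = (+0.0930, +0.0930, 0)
  M2 = (+0.0930, -0.0930, 0)
  M3 = (-0.0930, -0.0930, 0)
rvec = (0.5481, 0.2160, 0.0419), |rvec| = θ = 0.59061 rad = 33.840°
Rodrigues: sinθ=0.55687, 1−cosθ=0.16940; R = I + sinθ·[k]× + (1−cosθ)·[k]×²:
    [+0.97649 +0.01799 +0.21481]
    [+0.09700 +0.85326 -0.51239]
    [-0.19251 +0.52118 +0.83145]
t = (-0.0604, 0.2000, 0.7860) m
M0: Pc = R·M0+t = (-0.14954, +0.27033, +0.85237); u = 546.9·(-0.14954)/0.85237 + 307.8 = 211.8516, v = 483.6·(+0.27033)/0.85237 + 233.5 = 386.8747
M1: Pc = R·M1+t = (+0.03209, +0.28837, +0.81657); u = 546.9·(+0.03209)/0.81657 + 307.8 = 329.2900, v = 483.6·(+0.28837)/0.81657 + 233.5 = 404.2853
M2: Pc = R·M2+t = (+0.02874, +0.12967, +0.71963); u = 546.9·(+0.02874)/0.71963 + 307.8 = 329.6423, v = 483.6·(+0.12967)/0.71963 + 233.5 = 320.6389
M3: Pc = R·M3+t = (-0.15289, +0.11163, +0.75543); u = 546.9·(-0.15289)/0.75543 + 307.8 = 197.1171, v = 483.6·(+0.11163)/0.75543 + 233.5 = 304.9589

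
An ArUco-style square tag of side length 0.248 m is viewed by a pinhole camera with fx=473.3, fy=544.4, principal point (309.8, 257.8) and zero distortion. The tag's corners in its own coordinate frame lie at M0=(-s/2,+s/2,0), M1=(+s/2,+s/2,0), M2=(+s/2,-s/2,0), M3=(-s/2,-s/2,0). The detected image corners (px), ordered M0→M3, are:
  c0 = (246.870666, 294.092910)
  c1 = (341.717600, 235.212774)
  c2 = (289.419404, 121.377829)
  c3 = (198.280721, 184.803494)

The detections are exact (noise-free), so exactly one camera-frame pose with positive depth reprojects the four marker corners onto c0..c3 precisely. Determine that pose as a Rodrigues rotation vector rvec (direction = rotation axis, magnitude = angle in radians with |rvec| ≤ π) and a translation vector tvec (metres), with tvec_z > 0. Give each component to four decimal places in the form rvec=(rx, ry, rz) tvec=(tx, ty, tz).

Intrinsics K: fx=473.3, fy=544.4, cx=309.8, cy=257.8
Marker side s = 0.248 m; corners in marker frame (Z=0):
  M0 = (-0.1240, +0.1240, 0)
  M1 = (+0.1240, +0.1240, 0)
  M2 = (+0.1240, -0.1240, 0)
  M3 = (-0.1240, -0.1240, 0)
Detected image corners:
  c0 = (246.870666, 294.092910) px
  c1 = (341.717600, 235.212774) px
  c2 = (289.419404, 121.377829) px
  c3 = (198.280721, 184.803494) px
Planar DLT: solve 8×8 A·h = b for H (H[2,2]=1):
  H  [+322.56512 +188.35798 +267.77748]
  H  [-287.28825 +438.08707 +209.22735]
  H  [-0.19457 -0.05525 +1.00000]
B = K⁻¹H; ‖b₁‖=0.939083, ‖b₂‖=0.939083; λ = 2/(‖b₁‖+‖b₂‖) = 1.064869, sign → tz>0 ⇒ λ=+1.064869
r₁ = λ·B[:,0] = (+0.86135,-0.46383,-0.20720); r₂ = λ·B[:,1] = (+0.46229,+0.88478,-0.05883)
r₃ = r₁×r₂ = (+0.21061,-0.04511,+0.97653); SVD([r₁ r₂ r₃]) → R = UVᵀ:
  R  [+0.86135 +0.46229 +0.21061]
  R  [-0.46383 +0.88478 -0.04511]
  R  [-0.20720 -0.05883 +0.97653]
t = (-0.09455, -0.09501, +1.06487) m
tr R = 2.722658; θ = arccos((tr R − 1)/2) = 0.532916 rad = 30.534°
axis k = ((R−Rᵀ)₃₂, (R−Rᵀ)₁₃, (R−Rᵀ)₂₁) / (2 sinθ) = (-0.013501, +0.411188, -0.911451)
rvec = θ·k = (-0.007195, +0.219129, -0.485727)

rvec=(-0.0072, 0.2191, -0.4857) tvec=(-0.0945, -0.0950, 1.0649)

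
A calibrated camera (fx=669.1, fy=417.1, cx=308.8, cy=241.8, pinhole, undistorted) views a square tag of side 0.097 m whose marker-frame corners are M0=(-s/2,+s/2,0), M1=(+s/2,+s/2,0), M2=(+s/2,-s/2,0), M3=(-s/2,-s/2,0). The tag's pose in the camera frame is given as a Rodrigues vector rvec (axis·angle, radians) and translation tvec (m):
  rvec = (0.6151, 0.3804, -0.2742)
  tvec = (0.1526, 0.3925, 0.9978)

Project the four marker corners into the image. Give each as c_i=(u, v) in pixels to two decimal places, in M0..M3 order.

Intrinsics K: fx=669.1, fy=417.1, cx=308.8, cy=241.8
Marker side s = 0.097 m; corners in marker frame (Z=0):
  M0 = (-0.0485, +0.0485, 0)
  M1 = (+0.0485, +0.0485, 0)
  M2 = (+0.0485, -0.0485, 0)
  M3 = (-0.0485, -0.0485, 0)
rvec = (0.6151, 0.3804, -0.2742), |rvec| = θ = 0.77346 rad = 44.316°
Rodrigues: sinθ=0.69861, 1−cosθ=0.28450; R = I + sinθ·[k]× + (1−cosθ)·[k]×²:
    [+0.89543 +0.35894 +0.26338]
    [-0.13639 +0.78432 -0.60518]
    [-0.42380 +0.50598 +0.75125]
t = (0.1526, 0.3925, 0.9978) m
M0: Pc = R·M0+t = (+0.12658, +0.43715, +1.04289); u = 669.1·(+0.12658)/1.04289 + 308.8 = 390.0115, v = 417.1·(+0.43715)/1.04289 + 241.8 = 416.6376
M1: Pc = R·M1+t = (+0.21344, +0.42392, +1.00179); u = 669.1·(+0.21344)/1.00179 + 308.8 = 451.3561, v = 417.1·(+0.42392)/1.00179 + 241.8 = 418.3037
M2: Pc = R·M2+t = (+0.17862, +0.34785, +0.95271); u = 669.1·(+0.17862)/0.95271 + 308.8 = 434.2473, v = 417.1·(+0.34785)/0.95271 + 241.8 = 394.0888
M3: Pc = R·M3+t = (+0.09176, +0.36108, +0.99381); u = 669.1·(+0.09176)/0.99381 + 308.8 = 370.5808, v = 417.1·(+0.36108)/0.99381 + 241.8 = 393.3421

c0=(390.01, 416.64) c1=(451.36, 418.30) c2=(434.25, 394.09) c3=(370.58, 393.34)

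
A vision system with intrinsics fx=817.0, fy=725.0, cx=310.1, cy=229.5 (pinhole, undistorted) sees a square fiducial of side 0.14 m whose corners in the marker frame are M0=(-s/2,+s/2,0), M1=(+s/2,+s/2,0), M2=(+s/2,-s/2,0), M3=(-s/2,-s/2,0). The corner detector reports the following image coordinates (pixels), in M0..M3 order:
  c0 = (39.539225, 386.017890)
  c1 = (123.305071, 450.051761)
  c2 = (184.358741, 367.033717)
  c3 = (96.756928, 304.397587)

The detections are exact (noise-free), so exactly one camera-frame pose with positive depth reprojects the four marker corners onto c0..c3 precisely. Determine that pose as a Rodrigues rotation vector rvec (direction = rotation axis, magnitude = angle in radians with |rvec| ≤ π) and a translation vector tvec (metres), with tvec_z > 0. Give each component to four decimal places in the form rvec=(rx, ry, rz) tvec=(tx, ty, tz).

Intrinsics K: fx=817.0, fy=725.0, cx=310.1, cy=229.5
Marker side s = 0.14 m; corners in marker frame (Z=0):
  M0 = (-0.0700, +0.0700, 0)
  M1 = (+0.0700, +0.0700, 0)
  M2 = (+0.0700, -0.0700, 0)
  M3 = (-0.0700, -0.0700, 0)
Detected image corners:
  c0 = (39.539225, 386.017890) px
  c1 = (123.305071, 450.051761) px
  c2 = (184.358741, 367.033717) px
  c3 = (96.756928, 304.397587) px
Planar DLT: solve 8×8 A·h = b for H (H[2,2]=1):
  H  [+585.25101 -405.05353 +109.95135]
  H  [+362.02766 +646.02272 +376.78767]
  H  [-0.23992 +0.15420 +1.00000]
B = K⁻¹H; ‖b₁‖=1.020013, ‖b₂‖=1.020013; λ = 2/(‖b₁‖+‖b₂‖) = 0.980379, sign → tz>0 ⇒ λ=+0.980379
r₁ = λ·B[:,0] = (+0.79156,+0.56401,-0.23521); r₂ = λ·B[:,1] = (-0.54343,+0.82573,+0.15117)
r₃ = r₁×r₂ = (+0.27948,+0.00816,+0.96012); SVD([r₁ r₂ r₃]) → R = UVᵀ:
  R  [+0.79156 -0.54343 +0.27948]
  R  [+0.56401 +0.82573 +0.00816]
  R  [-0.23521 +0.15117 +0.96012]
t = (-0.24017, +0.19917, +0.98038) m
tr R = 2.577409; θ = arccos((tr R − 1)/2) = 0.662098 rad = 37.935°
axis k = ((R−Rᵀ)₃₂, (R−Rᵀ)₁₃, (R−Rᵀ)₂₁) / (2 sinθ) = (+0.116311, +0.418603, +0.900690)
rvec = θ·k = (+0.077009, +0.277156, +0.596345)

rvec=(0.0770, 0.2772, 0.5963) tvec=(-0.2402, 0.1992, 0.9804)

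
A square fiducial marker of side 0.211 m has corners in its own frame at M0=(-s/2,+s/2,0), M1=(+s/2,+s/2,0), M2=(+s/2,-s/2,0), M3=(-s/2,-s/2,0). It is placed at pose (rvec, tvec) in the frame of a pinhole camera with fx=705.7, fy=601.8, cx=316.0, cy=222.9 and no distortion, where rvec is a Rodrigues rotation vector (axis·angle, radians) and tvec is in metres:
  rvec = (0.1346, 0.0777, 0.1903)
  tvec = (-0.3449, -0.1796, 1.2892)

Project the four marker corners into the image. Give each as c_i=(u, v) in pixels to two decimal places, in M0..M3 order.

c0=(64.31, 178.19) c1=(174.05, 196.68) c2=(192.25, 98.60) c3=(79.77, 80.72)

Intrinsics K: fx=705.7, fy=601.8, cx=316.0, cy=222.9
Marker side s = 0.211 m; corners in marker frame (Z=0):
  M0 = (-0.1055, +0.1055, 0)
  M1 = (+0.1055, +0.1055, 0)
  M2 = (+0.1055, -0.1055, 0)
  M3 = (-0.1055, -0.1055, 0)
rvec = (0.1346, 0.0777, 0.1903), |rvec| = θ = 0.24570 rad = 14.078°
Rodrigues: sinθ=0.24324, 1−cosθ=0.03003; R = I + sinθ·[k]× + (1−cosθ)·[k]×²:
    [+0.97898 -0.18319 +0.08966]
    [+0.19359 +0.97297 -0.12589]
    [-0.06418 +0.14061 +0.98798]
t = (-0.3449, -0.1796, 1.2892) m
M0: Pc = R·M0+t = (-0.46751, -0.09738, +1.31080); u = 705.7·(-0.46751)/1.31080 + 316.0 = 64.3066, v = 601.8·(-0.09738)/1.31080 + 222.9 = 178.1941
M1: Pc = R·M1+t = (-0.26094, -0.05653, +1.29726); u = 705.7·(-0.26094)/1.29726 + 316.0 = 174.0488, v = 601.8·(-0.05653)/1.29726 + 222.9 = 196.6769
M2: Pc = R·M2+t = (-0.22229, -0.26182, +1.26760); u = 705.7·(-0.22229)/1.26760 + 316.0 = 192.2453, v = 601.8·(-0.26182)/1.26760 + 222.9 = 98.5971
M3: Pc = R·M3+t = (-0.42886, -0.30267, +1.28114); u = 705.7·(-0.42886)/1.28114 + 316.0 = 79.7694, v = 601.8·(-0.30267)/1.28114 + 222.9 = 80.7229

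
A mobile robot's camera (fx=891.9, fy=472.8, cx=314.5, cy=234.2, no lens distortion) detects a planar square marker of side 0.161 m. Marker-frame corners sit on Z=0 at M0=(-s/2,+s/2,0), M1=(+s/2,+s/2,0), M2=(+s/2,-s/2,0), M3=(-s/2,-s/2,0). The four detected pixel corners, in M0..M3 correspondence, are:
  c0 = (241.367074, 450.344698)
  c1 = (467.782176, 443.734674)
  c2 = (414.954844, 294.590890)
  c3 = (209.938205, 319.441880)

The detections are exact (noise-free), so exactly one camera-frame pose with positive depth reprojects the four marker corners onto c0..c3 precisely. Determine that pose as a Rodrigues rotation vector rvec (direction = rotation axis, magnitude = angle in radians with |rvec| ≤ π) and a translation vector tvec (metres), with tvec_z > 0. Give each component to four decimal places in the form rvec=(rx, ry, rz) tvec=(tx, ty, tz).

rvec=(-0.2065, 0.5405, -0.2251) tvec=(0.0068, 0.1677, 0.5631)

Intrinsics K: fx=891.9, fy=472.8, cx=314.5, cy=234.2
Marker side s = 0.161 m; corners in marker frame (Z=0):
  M0 = (-0.0805, +0.0805, 0)
  M1 = (+0.0805, +0.0805, 0)
  M2 = (+0.0805, -0.0805, 0)
  M3 = (-0.0805, -0.0805, 0)
Detected image corners:
  c0 = (241.367074, 450.344698) px
  c1 = (467.782176, 443.734674) px
  c2 = (414.954844, 294.590890) px
  c3 = (209.938205, 319.441880) px
Planar DLT: solve 8×8 A·h = b for H (H[2,2]=1):
  H  [+1050.80076 +107.56169 +325.28781]
  H  [-423.80364 +696.77695 +375.04576]
  H  [-0.85950 -0.44828 +1.00000]
B = K⁻¹H; ‖b₁‖=1.776027, ‖b₂‖=1.776027; λ = 2/(‖b₁‖+‖b₂‖) = 0.563054, sign → tz>0 ⇒ λ=+0.563054
r₁ = λ·B[:,0] = (+0.83402,-0.26499,-0.48394); r₂ = λ·B[:,1] = (+0.15691,+0.95482,-0.25241)
r₃ = r₁×r₂ = (+0.52896,+0.13458,+0.83791); SVD([r₁ r₂ r₃]) → R = UVᵀ:
  R  [+0.83402 +0.15691 +0.52896]
  R  [-0.26499 +0.95482 +0.13458]
  R  [-0.48394 -0.25241 +0.83791]
t = (+0.00681, +0.16773, +0.56305) m
tr R = 2.626739; θ = arccos((tr R − 1)/2) = 0.620875 rad = 35.574°
axis k = ((R−Rᵀ)₃₂, (R−Rᵀ)₁₃, (R−Rᵀ)₂₁) / (2 sinθ) = (-0.332602, +0.870570, -0.362607)
rvec = θ·k = (-0.206505, +0.540516, -0.225134)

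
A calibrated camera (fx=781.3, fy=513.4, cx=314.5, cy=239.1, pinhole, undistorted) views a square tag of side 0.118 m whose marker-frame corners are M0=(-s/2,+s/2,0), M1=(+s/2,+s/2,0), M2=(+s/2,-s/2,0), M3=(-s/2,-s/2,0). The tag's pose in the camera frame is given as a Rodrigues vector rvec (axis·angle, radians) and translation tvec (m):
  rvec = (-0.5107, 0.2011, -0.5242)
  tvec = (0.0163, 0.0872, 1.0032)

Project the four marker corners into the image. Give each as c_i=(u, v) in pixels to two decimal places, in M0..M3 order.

Intrinsics K: fx=781.3, fy=513.4, cx=314.5, cy=239.1
Marker side s = 0.118 m; corners in marker frame (Z=0):
  M0 = (-0.0590, +0.0590, 0)
  M1 = (+0.0590, +0.0590, 0)
  M2 = (+0.0590, -0.0590, 0)
  M3 = (-0.0590, -0.0590, 0)
rvec = (-0.5107, 0.2011, -0.5242), |rvec| = θ = 0.75897 rad = 43.486°
Rodrigues: sinθ=0.68818, 1−cosθ=0.27446; R = I + sinθ·[k]× + (1−cosθ)·[k]×²:
    [+0.84981 +0.42637 +0.30989]
    [-0.52424 +0.74481 +0.41284]
    [-0.05479 -0.51329 +0.85647]
t = (0.0163, 0.0872, 1.0032) m
M0: Pc = R·M0+t = (-0.00868, +0.16207, +0.97615); u = 781.3·(-0.00868)/0.97615 + 314.5 = 307.5503, v = 513.4·(+0.16207)/0.97615 + 239.1 = 324.3418
M1: Pc = R·M1+t = (+0.09159, +0.10021, +0.96968); u = 781.3·(+0.09159)/0.96968 + 314.5 = 388.3002, v = 513.4·(+0.10021)/0.96968 + 239.1 = 292.1584
M2: Pc = R·M2+t = (+0.04128, +0.01233, +1.03025); u = 781.3·(+0.04128)/1.03025 + 314.5 = 345.8072, v = 513.4·(+0.01233)/1.03025 + 239.1 = 245.2425
M3: Pc = R·M3+t = (-0.05899, +0.07419, +1.03672); u = 781.3·(-0.05899)/1.03672 + 314.5 = 270.0400, v = 513.4·(+0.07419)/1.03672 + 239.1 = 275.8382

c0=(307.55, 324.34) c1=(388.30, 292.16) c2=(345.81, 245.24) c3=(270.04, 275.84)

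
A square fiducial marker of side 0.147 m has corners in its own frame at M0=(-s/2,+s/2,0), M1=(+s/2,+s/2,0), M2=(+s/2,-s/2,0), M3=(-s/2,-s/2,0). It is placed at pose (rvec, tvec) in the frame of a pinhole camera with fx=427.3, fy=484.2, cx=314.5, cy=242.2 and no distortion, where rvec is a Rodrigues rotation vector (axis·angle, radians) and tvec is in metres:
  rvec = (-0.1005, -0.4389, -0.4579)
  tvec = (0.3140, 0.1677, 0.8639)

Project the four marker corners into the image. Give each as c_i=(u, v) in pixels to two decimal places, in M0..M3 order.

c0=(462.20, 395.31) c1=(508.23, 352.23) c2=(476.88, 281.23) c3=(428.44, 318.93)

Intrinsics K: fx=427.3, fy=484.2, cx=314.5, cy=242.2
Marker side s = 0.147 m; corners in marker frame (Z=0):
  M0 = (-0.0735, +0.0735, 0)
  M1 = (+0.0735, +0.0735, 0)
  M2 = (+0.0735, -0.0735, 0)
  M3 = (-0.0735, -0.0735, 0)
rvec = (-0.1005, -0.4389, -0.4579), |rvec| = θ = 0.64219 rad = 36.795°
Rodrigues: sinθ=0.59895, 1−cosθ=0.19921; R = I + sinθ·[k]× + (1−cosθ)·[k]×²:
    [+0.80567 +0.44838 -0.38712]
    [-0.40576 +0.89384 +0.19081]
    [+0.43158 +0.00335 +0.90207]
t = (0.3140, 0.1677, 0.8639) m
M0: Pc = R·M0+t = (+0.28774, +0.26322, +0.83242); u = 427.3·(+0.28774)/0.83242 + 314.5 = 462.2022, v = 484.2·(+0.26322)/0.83242 + 242.2 = 395.3086
M1: Pc = R·M1+t = (+0.40617, +0.20357, +0.89587); u = 427.3·(+0.40617)/0.89587 + 314.5 = 508.2312, v = 484.2·(+0.20357)/0.89587 + 242.2 = 352.2279
M2: Pc = R·M2+t = (+0.34026, +0.07218, +0.89538); u = 427.3·(+0.34026)/0.89538 + 314.5 = 476.8827, v = 484.2·(+0.07218)/0.89538 + 242.2 = 281.2331
M3: Pc = R·M3+t = (+0.22183, +0.13183, +0.83193); u = 427.3·(+0.22183)/0.83193 + 314.5 = 428.4359, v = 484.2·(+0.13183)/0.83193 + 242.2 = 318.9253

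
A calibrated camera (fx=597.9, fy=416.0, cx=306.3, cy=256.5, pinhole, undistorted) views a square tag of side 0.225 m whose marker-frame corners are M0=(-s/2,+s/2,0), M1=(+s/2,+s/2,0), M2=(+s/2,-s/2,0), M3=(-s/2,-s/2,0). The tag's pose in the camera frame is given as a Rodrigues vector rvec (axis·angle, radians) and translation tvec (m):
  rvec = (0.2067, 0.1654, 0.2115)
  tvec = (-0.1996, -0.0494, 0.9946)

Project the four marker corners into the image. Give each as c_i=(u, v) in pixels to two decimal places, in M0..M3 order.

c0=(115.98, 269.75) c1=(239.24, 291.10) c2=(262.63, 199.04) c3=(132.42, 179.57)

Intrinsics K: fx=597.9, fy=416.0, cx=306.3, cy=256.5
Marker side s = 0.225 m; corners in marker frame (Z=0):
  M0 = (-0.1125, +0.1125, 0)
  M1 = (+0.1125, +0.1125, 0)
  M2 = (+0.1125, -0.1125, 0)
  M3 = (-0.1125, -0.1125, 0)
rvec = (0.2067, 0.1654, 0.2115), |rvec| = θ = 0.33884 rad = 19.414°
Rodrigues: sinθ=0.33240, 1−cosθ=0.05686; R = I + sinθ·[k]× + (1−cosθ)·[k]×²:
    [+0.96430 -0.19054 +0.18390]
    [+0.22441 +0.95669 -0.18544]
    [-0.14060 +0.22009 +0.96529]
t = (-0.1996, -0.0494, 0.9946) m
M0: Pc = R·M0+t = (-0.32952, +0.03298, +1.03518); u = 597.9·(-0.32952)/1.03518 + 306.3 = 115.9753, v = 416.0·(+0.03298)/1.03518 + 256.5 = 269.7541
M1: Pc = R·M1+t = (-0.11255, +0.08347, +1.00354); u = 597.9·(-0.11255)/1.00354 + 306.3 = 239.2423, v = 416.0·(+0.08347)/1.00354 + 256.5 = 291.1023
M2: Pc = R·M2+t = (-0.06968, -0.13178, +0.95402); u = 597.9·(-0.06968)/0.95402 + 306.3 = 262.6304, v = 416.0·(-0.13178)/0.95402 + 256.5 = 199.0368
M3: Pc = R·M3+t = (-0.28665, -0.18227, +0.98566); u = 597.9·(-0.28665)/0.98566 + 306.3 = 132.4197, v = 416.0·(-0.18227)/0.98566 + 256.5 = 179.5710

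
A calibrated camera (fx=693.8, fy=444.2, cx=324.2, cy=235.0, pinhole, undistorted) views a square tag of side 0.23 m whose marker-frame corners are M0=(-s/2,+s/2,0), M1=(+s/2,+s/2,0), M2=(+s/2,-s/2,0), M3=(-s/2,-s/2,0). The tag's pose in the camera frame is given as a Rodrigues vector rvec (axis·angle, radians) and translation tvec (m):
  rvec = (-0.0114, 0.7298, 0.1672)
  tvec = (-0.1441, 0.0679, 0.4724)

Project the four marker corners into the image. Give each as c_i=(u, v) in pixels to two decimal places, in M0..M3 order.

c0=(15.94, 366.69) c1=(189.77, 454.48) c2=(249.72, 202.54) c3=(55.51, 183.83)

Intrinsics K: fx=693.8, fy=444.2, cx=324.2, cy=235.0
Marker side s = 0.23 m; corners in marker frame (Z=0):
  M0 = (-0.1150, +0.1150, 0)
  M1 = (+0.1150, +0.1150, 0)
  M2 = (+0.1150, -0.1150, 0)
  M3 = (-0.1150, -0.1150, 0)
rvec = (-0.0114, 0.7298, 0.1672), |rvec| = θ = 0.74879 rad = 42.903°
Rodrigues: sinθ=0.68076, 1−cosθ=0.26749; R = I + sinθ·[k]× + (1−cosθ)·[k]×²:
    [+0.73257 -0.15598 +0.66258]
    [+0.14804 +0.98660 +0.06858]
    [-0.66440 +0.04785 +0.74585]
t = (-0.1441, 0.0679, 0.4724) m
M0: Pc = R·M0+t = (-0.24628, +0.16433, +0.55431); u = 693.8·(-0.24628)/0.55431 + 324.2 = 15.9398, v = 444.2·(+0.16433)/0.55431 + 235.0 = 366.6911
M1: Pc = R·M1+t = (-0.07779, +0.19838, +0.40150); u = 693.8·(-0.07779)/0.40150 + 324.2 = 189.7736, v = 444.2·(+0.19838)/0.40150 + 235.0 = 454.4835
M2: Pc = R·M2+t = (-0.04192, -0.02853, +0.39049); u = 693.8·(-0.04192)/0.39049 + 324.2 = 249.7247, v = 444.2·(-0.02853)/0.39049 + 235.0 = 202.5406
M3: Pc = R·M3+t = (-0.21041, -0.06258, +0.54330); u = 693.8·(-0.21041)/0.54330 + 324.2 = 55.5076, v = 444.2·(-0.06258)/0.54330 + 235.0 = 183.8322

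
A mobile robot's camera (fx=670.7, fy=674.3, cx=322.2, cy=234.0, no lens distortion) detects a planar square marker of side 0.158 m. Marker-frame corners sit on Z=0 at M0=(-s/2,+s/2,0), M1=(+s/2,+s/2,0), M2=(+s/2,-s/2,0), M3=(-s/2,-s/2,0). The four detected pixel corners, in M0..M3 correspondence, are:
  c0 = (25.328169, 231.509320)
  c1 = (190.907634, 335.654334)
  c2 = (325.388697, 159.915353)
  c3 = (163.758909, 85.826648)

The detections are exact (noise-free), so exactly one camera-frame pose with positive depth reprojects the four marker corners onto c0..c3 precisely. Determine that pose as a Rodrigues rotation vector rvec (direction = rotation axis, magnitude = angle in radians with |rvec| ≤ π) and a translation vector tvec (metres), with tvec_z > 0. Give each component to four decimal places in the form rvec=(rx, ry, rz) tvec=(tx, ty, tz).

Intrinsics K: fx=670.7, fy=674.3, cx=322.2, cy=234.0
Marker side s = 0.158 m; corners in marker frame (Z=0):
  M0 = (-0.0790, +0.0790, 0)
  M1 = (+0.0790, +0.0790, 0)
  M2 = (+0.0790, -0.0790, 0)
  M3 = (-0.0790, -0.0790, 0)
Detected image corners:
  c0 = (25.328169, 231.509320) px
  c1 = (190.907634, 335.654334) px
  c2 = (325.388697, 159.915353) px
  c3 = (163.758909, 85.826648) px
Planar DLT: solve 8×8 A·h = b for H (H[2,2]=1):
  H  [+902.19296 -1001.85251 +175.69153]
  H  [+405.46515 +853.09130 +195.63286]
  H  [-0.75142 -0.77952 +1.00000]
B = K⁻¹H; ‖b₁‖=2.053942, ‖b₂‖=2.053942; λ = 2/(‖b₁‖+‖b₂‖) = 0.486869, sign → tz>0 ⇒ λ=+0.486869
r₁ = λ·B[:,0] = (+0.83066,+0.41972,-0.36584); r₂ = λ·B[:,1] = (-0.54493,+0.74767,-0.37953)
r₃ = r₁×r₂ = (+0.11424,+0.51462,+0.84978); SVD([r₁ r₂ r₃]) → R = UVᵀ:
  R  [+0.83066 -0.54493 +0.11424]
  R  [+0.41972 +0.74767 +0.51462]
  R  [-0.36584 -0.37953 +0.84978]
t = (-0.10635, -0.02770, +0.48687) m
tr R = 2.428104; θ = arccos((tr R − 1)/2) = 0.775527 rad = 44.434°
axis k = ((R−Rᵀ)₃₂, (R−Rᵀ)₁₃, (R−Rᵀ)₂₁) / (2 sinθ) = (-0.638588, +0.342867, +0.688946)
rvec = θ·k = (-0.495243, +0.265903, +0.534296)

rvec=(-0.4952, 0.2659, 0.5343) tvec=(-0.1064, -0.0277, 0.4869)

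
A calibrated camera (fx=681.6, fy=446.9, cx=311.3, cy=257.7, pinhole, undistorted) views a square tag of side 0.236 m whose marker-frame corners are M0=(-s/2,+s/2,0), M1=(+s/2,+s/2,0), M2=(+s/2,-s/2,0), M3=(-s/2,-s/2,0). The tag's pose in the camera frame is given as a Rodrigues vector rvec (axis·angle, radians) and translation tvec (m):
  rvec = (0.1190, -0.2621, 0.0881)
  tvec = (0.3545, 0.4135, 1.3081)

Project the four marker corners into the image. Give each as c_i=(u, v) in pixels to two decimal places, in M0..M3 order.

Intrinsics K: fx=681.6, fy=446.9, cx=311.3, cy=257.7
Marker side s = 0.236 m; corners in marker frame (Z=0):
  M0 = (-0.1180, +0.1180, 0)
  M1 = (+0.1180, +0.1180, 0)
  M2 = (+0.1180, -0.1180, 0)
  M3 = (-0.1180, -0.1180, 0)
rvec = (0.1190, -0.2621, 0.0881), |rvec| = θ = 0.30103 rad = 17.248°
Rodrigues: sinθ=0.29650, 1−cosθ=0.04497; R = I + sinθ·[k]× + (1−cosθ)·[k]×²:
    [+0.96206 -0.10225 -0.25296]
    [+0.07130 +0.98912 -0.12867]
    [+0.26336 +0.10575 +0.95888]
t = (0.3545, 0.4135, 1.3081) m
M0: Pc = R·M0+t = (+0.22891, +0.52180, +1.28950); u = 681.6·(+0.22891)/1.28950 + 311.3 = 432.2970, v = 446.9·(+0.52180)/1.28950 + 257.7 = 438.5402
M1: Pc = R·M1+t = (+0.45596, +0.53863, +1.35166); u = 681.6·(+0.45596)/1.35166 + 311.3 = 541.2257, v = 446.9·(+0.53863)/1.35166 + 257.7 = 435.7879
M2: Pc = R·M2+t = (+0.48009, +0.30520, +1.32670); u = 681.6·(+0.48009)/1.32670 + 311.3 = 557.9489, v = 446.9·(+0.30520)/1.32670 + 257.7 = 360.5060
M3: Pc = R·M3+t = (+0.25304, +0.28837, +1.26454); u = 681.6·(+0.25304)/1.26454 + 311.3 = 447.6922, v = 446.9·(+0.28837)/1.26454 + 257.7 = 359.6124

c0=(432.30, 438.54) c1=(541.23, 435.79) c2=(557.95, 360.51) c3=(447.69, 359.61)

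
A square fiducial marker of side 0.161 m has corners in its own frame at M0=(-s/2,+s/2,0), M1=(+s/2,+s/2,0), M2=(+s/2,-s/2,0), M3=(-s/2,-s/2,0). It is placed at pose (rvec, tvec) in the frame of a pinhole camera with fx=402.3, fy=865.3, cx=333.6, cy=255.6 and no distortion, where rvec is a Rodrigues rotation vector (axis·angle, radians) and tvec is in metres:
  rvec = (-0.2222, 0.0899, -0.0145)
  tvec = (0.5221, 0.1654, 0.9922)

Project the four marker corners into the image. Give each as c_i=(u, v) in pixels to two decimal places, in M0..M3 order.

Intrinsics K: fx=402.3, fy=865.3, cx=333.6, cy=255.6
Marker side s = 0.161 m; corners in marker frame (Z=0):
  M0 = (-0.0805, +0.0805, 0)
  M1 = (+0.0805, +0.0805, 0)
  M2 = (+0.0805, -0.0805, 0)
  M3 = (-0.0805, -0.0805, 0)
rvec = (-0.2222, 0.0899, -0.0145), |rvec| = θ = 0.24014 rad = 13.759°
Rodrigues: sinθ=0.23783, 1−cosθ=0.02869; R = I + sinθ·[k]× + (1−cosθ)·[k]×²:
    [+0.99587 +0.00442 +0.09064]
    [-0.02430 +0.97533 +0.21942]
    [-0.08744 -0.22072 +0.97141]
t = (0.5221, 0.1654, 0.9922) m
M0: Pc = R·M0+t = (+0.44229, +0.24587, +0.98147); u = 402.3·(+0.44229)/0.98147 + 333.6 = 514.8917, v = 865.3·(+0.24587)/0.98147 + 255.6 = 472.3680
M1: Pc = R·M1+t = (+0.60262, +0.24196, +0.96739); u = 402.3·(+0.60262)/0.96739 + 333.6 = 584.2069, v = 865.3·(+0.24196)/0.96739 + 255.6 = 472.0227
M2: Pc = R·M2+t = (+0.60191, +0.08493, +1.00293); u = 402.3·(+0.60191)/1.00293 + 333.6 = 575.0419, v = 865.3·(+0.08493)/1.00293 + 255.6 = 328.8752
M3: Pc = R·M3+t = (+0.44158, +0.08884, +1.01701); u = 402.3·(+0.44158)/1.01701 + 333.6 = 508.2755, v = 865.3·(+0.08884)/1.01701 + 255.6 = 331.1898

c0=(514.89, 472.37) c1=(584.21, 472.02) c2=(575.04, 328.88) c3=(508.28, 331.19)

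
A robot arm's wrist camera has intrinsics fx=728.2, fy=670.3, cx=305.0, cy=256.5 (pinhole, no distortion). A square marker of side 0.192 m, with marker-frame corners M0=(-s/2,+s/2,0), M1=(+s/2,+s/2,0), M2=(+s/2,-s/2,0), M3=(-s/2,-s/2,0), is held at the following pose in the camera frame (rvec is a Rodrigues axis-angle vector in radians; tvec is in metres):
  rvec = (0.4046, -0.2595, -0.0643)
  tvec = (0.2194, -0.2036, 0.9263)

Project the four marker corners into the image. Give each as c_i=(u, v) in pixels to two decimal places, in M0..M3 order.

c0=(403.79, 182.03) c1=(535.92, 170.69) c2=(553.66, 33.84) c3=(410.83, 39.00)

Intrinsics K: fx=728.2, fy=670.3, cx=305.0, cy=256.5
Marker side s = 0.192 m; corners in marker frame (Z=0):
  M0 = (-0.0960, +0.0960, 0)
  M1 = (+0.0960, +0.0960, 0)
  M2 = (+0.0960, -0.0960, 0)
  M3 = (-0.0960, -0.0960, 0)
rvec = (0.4046, -0.2595, -0.0643), |rvec| = θ = 0.48495 rad = 27.786°
Rodrigues: sinθ=0.46616, 1−cosθ=0.11530; R = I + sinθ·[k]× + (1−cosθ)·[k]×²:
    [+0.96496 +0.01033 -0.26220]
    [-0.11329 +0.91771 -0.38075]
    [+0.23669 +0.39711 +0.88673]
t = (0.2194, -0.2036, 0.9263) m
M0: Pc = R·M0+t = (+0.12776, -0.10462, +0.94170); u = 728.2·(+0.12776)/0.94170 + 305.0 = 403.7915, v = 670.3·(-0.10462)/0.94170 + 256.5 = 182.0288
M1: Pc = R·M1+t = (+0.31303, -0.12637, +0.98714); u = 728.2·(+0.31303)/0.98714 + 305.0 = 535.9154, v = 670.3·(-0.12637)/0.98714 + 256.5 = 170.6878
M2: Pc = R·M2+t = (+0.31104, -0.30258, +0.91090); u = 728.2·(+0.31104)/0.91090 + 305.0 = 553.6575, v = 670.3·(-0.30258)/0.91090 + 256.5 = 33.8448
M3: Pc = R·M3+t = (+0.12577, -0.28083, +0.86546); u = 728.2·(+0.12577)/0.86546 + 305.0 = 410.8255, v = 670.3·(-0.28083)/0.86546 + 256.5 = 38.9993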